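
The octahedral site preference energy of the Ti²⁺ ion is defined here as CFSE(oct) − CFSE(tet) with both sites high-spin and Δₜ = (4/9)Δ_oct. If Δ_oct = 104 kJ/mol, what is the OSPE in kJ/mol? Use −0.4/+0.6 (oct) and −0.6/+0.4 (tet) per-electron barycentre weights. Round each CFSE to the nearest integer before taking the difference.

-28

Ti²⁺: group 4, so d-count = 4 − 2 = 2.
In an octahedral site d² (HS) is t₂g² eg⁰, giving CFSE(oct) = -0.8Δ_oct = -83 kJ/mol.
In a tetrahedral site the filling is e² t₂⁰: CFSE(tet) = -1.2Δₜ = -1.2 × (4/9)(104) = -55 kJ/mol.
OSPE = CFSE(oct) − CFSE(tet) = -83 − (-55) = -28 kJ/mol.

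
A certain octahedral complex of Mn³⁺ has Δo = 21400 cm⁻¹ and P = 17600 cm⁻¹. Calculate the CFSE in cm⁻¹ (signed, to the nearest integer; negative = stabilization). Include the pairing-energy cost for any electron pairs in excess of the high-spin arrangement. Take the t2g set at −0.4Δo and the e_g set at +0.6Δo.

Mn is in group 7, so Mn³⁺ is d⁴ (7 − 3 = 4).
Since Δo = 21400 cm⁻¹ > P = 17600 cm⁻¹, the complex adopts the low-spin configuration.
Configuration: t2g^4 e_g^0.
Orbital CFSE = -1.6Δo = -1.6 × 21400 = -34240 cm⁻¹.
Excess pairs vs high-spin: 1 − 0 = 1; pairing cost = +17600 cm⁻¹.
Net CFSE = -34240 + 17600 = -16640 cm⁻¹.

-16640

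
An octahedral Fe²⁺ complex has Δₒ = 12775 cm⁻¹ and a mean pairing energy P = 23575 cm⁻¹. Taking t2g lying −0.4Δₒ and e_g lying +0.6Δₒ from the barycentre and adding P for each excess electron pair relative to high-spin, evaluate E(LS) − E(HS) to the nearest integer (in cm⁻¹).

Group 8 minus oxidation state +2 gives a d⁶ configuration for Fe²⁺.
High-spin: t2g^4 e_g^2, CFSE = -0.4Δₒ = -5110 cm⁻¹.
For low-spin the configuration is t2g^6 e_g^0: orbital energy -2.4 × 12775 = -30660 cm⁻¹, and 2 additional pairs relative to high-spin add 47150 cm⁻¹, giving 16490 cm⁻¹.
The difference is 16490 − (-5110) = 21600 cm⁻¹, so high-spin lies lower.

21600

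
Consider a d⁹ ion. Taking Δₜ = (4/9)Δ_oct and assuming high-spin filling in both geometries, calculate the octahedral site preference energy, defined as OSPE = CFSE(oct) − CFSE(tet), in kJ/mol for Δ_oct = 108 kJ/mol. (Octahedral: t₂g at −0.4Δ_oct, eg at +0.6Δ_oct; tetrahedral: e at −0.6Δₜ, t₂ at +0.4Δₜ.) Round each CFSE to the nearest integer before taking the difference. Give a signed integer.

Octahedral high-spin t₂g⁶ eg³: CFSE = -0.6 × 108 = -65 kJ/mol.
In a tetrahedral site the filling is e⁴ t₂⁵: CFSE(tet) = -0.4Δₜ = -0.4 × (4/9)(108) = -19 kJ/mol.
OSPE = -65 − (-19) = -46 kJ/mol.

-46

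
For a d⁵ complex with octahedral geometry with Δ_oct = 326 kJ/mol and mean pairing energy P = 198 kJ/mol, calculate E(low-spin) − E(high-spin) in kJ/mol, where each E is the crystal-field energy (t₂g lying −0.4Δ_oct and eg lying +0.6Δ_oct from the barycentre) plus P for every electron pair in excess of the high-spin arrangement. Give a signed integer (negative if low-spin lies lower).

High-spin d⁵ fills as t₂g³ eg² with CFSE 3(−0.4) + 2(+0.6) = 0.0Δ_oct = 0 kJ/mol.
Low-spin t₂g⁵ eg⁰ gives -2.0Δ_oct = -652 kJ/mol, but forming 2 extra pairs costs 2P = 396 kJ/mol, so E(LS) = -652 + 396 = -256 kJ/mol.
Thus E(LS) − E(HS) = -256 kJ/mol.

-256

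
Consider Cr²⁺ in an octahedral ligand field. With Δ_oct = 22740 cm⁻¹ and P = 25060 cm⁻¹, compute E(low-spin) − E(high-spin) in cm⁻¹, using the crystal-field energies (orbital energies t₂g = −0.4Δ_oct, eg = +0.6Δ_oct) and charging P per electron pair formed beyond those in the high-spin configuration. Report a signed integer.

Cr²⁺: group 6, so d-count = 6 − 2 = 4.
High-spin d⁴ fills as t₂g³ eg¹ with CFSE 3(−0.4) + 1(+0.6) = -0.6Δ_oct = -13644 cm⁻¹.
Low-spin: t₂g⁴ eg⁰, orbital CFSE = -1.6Δ_oct = -36384 cm⁻¹; plus 1 excess pair × P = +25060 cm⁻¹; total -11324 cm⁻¹.
E(LS) − E(HS) = -11324 − (-13644) = 2320 cm⁻¹.

2320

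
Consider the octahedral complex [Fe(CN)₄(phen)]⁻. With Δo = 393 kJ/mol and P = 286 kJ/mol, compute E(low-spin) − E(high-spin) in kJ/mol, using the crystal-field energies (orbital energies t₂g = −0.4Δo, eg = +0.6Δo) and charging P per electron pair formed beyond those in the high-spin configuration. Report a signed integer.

-214

Ligand charges: 4×(-1) from CN⁻ and 1×(+0) from phen sum to -4; with overall charge -1, Fe is +3.
Group 8 minus oxidation state +3 gives a d⁵ configuration for Fe³⁺.
High-spin: t₂g³ eg², CFSE = 0.0Δo = 0 kJ/mol.
Low-spin: t₂g⁵ eg⁰, orbital CFSE = -2.0Δo = -786 kJ/mol; plus 2 excess pairs × P = +572 kJ/mol; total -214 kJ/mol.
The difference is -214 − (0) = -214 kJ/mol, so low-spin lies lower.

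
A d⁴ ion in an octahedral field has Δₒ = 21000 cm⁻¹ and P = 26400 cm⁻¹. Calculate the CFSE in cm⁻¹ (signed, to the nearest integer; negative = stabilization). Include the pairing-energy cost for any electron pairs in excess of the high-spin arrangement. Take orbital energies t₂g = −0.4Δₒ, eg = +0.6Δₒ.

-12600

Since Δₒ = 21000 cm⁻¹ < P = 26400 cm⁻¹, the complex adopts the high-spin configuration.
Filling d⁴ accordingly: t₂g³ eg¹.
Orbital CFSE = -0.6Δₒ = -0.6 × 21000 = -12600 cm⁻¹.
High-spin has no excess pairs, so no pairing correction applies.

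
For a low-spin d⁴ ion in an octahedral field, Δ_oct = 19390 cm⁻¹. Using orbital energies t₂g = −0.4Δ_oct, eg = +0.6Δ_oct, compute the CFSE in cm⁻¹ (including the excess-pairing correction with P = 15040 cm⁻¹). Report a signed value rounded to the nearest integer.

-15984

The d⁴ electrons fill as t₂g⁴ eg⁰.
The orbital stabilization is -1.6Δ_oct = -1.6 × 19390 = -31024 cm⁻¹.
Pairing penalty: 1 pair vs 0 in the high-spin reference → 1 extra × P = 15040 cm⁻¹.
Combining: -31024 + 15040 = -15984 cm⁻¹.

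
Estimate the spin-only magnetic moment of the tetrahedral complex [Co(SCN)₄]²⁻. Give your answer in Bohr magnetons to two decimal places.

3.87 Bohr magnetons

Each SCN⁻ contributes -1; 4 × (-1) = -4. With overall charge -2, Co is in the +2 oxidation state.
Group 9 minus oxidation state +2 gives a d⁷ configuration for Co²⁺.
Tetrahedral fields are weak (Δₜ ≈ 4/9 Δₒ), so electrons fill high-spin.
Configuration: e⁴ t₂³ → 3 unpaired electrons.
μ(spin-only) = √[3(3+2)] = √15 ≈ 3.87 Bohr magnetons.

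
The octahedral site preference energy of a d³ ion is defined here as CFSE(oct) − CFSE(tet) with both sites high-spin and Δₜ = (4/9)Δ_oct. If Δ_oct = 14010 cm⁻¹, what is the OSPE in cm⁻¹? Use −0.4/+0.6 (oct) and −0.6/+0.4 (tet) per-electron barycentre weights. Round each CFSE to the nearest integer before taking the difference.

-11831

In an octahedral site d³ (HS) is t₂g³ eg⁰, giving CFSE(oct) = -1.2Δ_oct = -16812 cm⁻¹.
Tetrahedral e² t₂¹ gives -0.8Δₜ = -0.8 × (4/9) × 14010 = -4981 cm⁻¹.
Subtracting, OSPE = -16812 − (-4981) = -11831 cm⁻¹.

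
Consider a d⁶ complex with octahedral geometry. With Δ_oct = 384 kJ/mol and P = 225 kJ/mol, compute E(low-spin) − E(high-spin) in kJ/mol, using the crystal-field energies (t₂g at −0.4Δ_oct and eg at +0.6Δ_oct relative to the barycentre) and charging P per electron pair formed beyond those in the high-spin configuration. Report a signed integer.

-318

High-spin: t₂g⁴ eg², CFSE = -0.4Δ_oct = -154 kJ/mol.
For low-spin the configuration is t₂g⁶ eg⁰: orbital energy -2.4 × 384 = -922 kJ/mol, and 2 additional pairs relative to high-spin add 450 kJ/mol, giving -472 kJ/mol.
The difference is -472 − (-154) = -318 kJ/mol, so low-spin lies lower.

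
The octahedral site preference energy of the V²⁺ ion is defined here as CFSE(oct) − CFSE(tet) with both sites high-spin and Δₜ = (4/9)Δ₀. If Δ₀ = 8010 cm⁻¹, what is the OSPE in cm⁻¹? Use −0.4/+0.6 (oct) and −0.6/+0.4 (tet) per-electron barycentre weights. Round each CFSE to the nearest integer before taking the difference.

V sits in group 5; removing 2 electrons leaves V²⁺ with 5 − 2 = 3 d electrons.
Octahedral high-spin t2g^3 e_g^0: CFSE = -1.2 × 8010 = -9612 cm⁻¹.
Tetrahedral e^2 t2^1 gives -0.8Δₜ = -0.8 × (4/9) × 8010 = -2848 cm⁻¹.
OSPE = -9612 − (-2848) = -6764 cm⁻¹.

-6764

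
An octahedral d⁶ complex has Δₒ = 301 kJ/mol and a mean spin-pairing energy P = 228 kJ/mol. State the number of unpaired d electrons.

Δₒ > P, so pairing is preferred: the ground state is low-spin.
Configuration: t₂g⁶ eg⁰.
Unpaired electrons: 0.

0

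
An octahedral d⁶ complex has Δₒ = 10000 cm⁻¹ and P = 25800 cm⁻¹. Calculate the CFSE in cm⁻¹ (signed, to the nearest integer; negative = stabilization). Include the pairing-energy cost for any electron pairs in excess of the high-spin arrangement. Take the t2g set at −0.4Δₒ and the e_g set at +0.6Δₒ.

-4000

Δₒ < P, so pairing is avoided: the ground state is high-spin.
Configuration: t2g^4 e_g^2.
Orbital CFSE = -0.4Δₒ = -0.4 × 10000 = -4000 cm⁻¹.
High-spin has no excess pairs, so no pairing correction applies.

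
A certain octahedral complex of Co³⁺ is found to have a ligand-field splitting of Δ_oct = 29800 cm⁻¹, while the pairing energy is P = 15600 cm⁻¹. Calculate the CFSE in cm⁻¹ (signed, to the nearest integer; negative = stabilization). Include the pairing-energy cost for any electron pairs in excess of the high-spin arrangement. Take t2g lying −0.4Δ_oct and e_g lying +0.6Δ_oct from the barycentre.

-40320

Co sits in group 9; removing 3 electrons leaves Co³⁺ with 9 − 3 = 6 d electrons.
Δ_oct > P, so pairing is preferred: the ground state is low-spin.
Filling d⁶ accordingly: t2g^6 e_g^0.
Orbital CFSE = -2.4Δ_oct = -2.4 × 29800 = -71520 cm⁻¹.
Excess pairs vs high-spin: 3 − 1 = 2; pairing cost = +31200 cm⁻¹.
Net CFSE = -71520 + 31200 = -40320 cm⁻¹.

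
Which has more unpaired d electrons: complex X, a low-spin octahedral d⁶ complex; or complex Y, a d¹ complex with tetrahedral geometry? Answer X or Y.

X: t₂g⁶ eg⁰ → 0 unpaired.
Y: Tetrahedral fields are weak (Δₜ ≈ 4/9 Δₒ), so electrons fill high-spin; e^1 t2^0 → 1 unpaired.
So Y has more unpaired electrons.

Y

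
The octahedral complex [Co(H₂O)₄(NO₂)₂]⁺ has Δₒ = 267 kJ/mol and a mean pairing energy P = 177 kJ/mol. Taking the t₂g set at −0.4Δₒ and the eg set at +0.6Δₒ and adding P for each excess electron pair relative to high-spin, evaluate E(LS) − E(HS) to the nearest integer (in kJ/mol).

-180

Ligand charges: 4×(+0) from H₂O and 2×(-1) from NO₂⁻ sum to -2; with overall charge +1, Co is +3.
Co sits in group 9; removing 3 electrons leaves Co³⁺ with 9 − 3 = 6 d electrons.
High-spin: t₂g⁴ eg², CFSE = -0.4Δₒ = -107 kJ/mol.
Low-spin t₂g⁶ eg⁰ gives -2.4Δₒ = -641 kJ/mol, but forming 2 extra pairs costs 2P = 354 kJ/mol, so E(LS) = -641 + 354 = -287 kJ/mol.
The difference is -287 − (-107) = -180 kJ/mol, so low-spin lies lower.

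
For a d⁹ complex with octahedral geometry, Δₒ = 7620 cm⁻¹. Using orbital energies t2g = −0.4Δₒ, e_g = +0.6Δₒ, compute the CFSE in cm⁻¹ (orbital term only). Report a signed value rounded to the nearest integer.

The d⁹ electrons fill as t2g^6 e_g^3.
Orbital CFSE = 6(-0.4) + 3(0.6) = -0.6Δₒ = -0.6 × 7620 = -4572 cm⁻¹.

-4572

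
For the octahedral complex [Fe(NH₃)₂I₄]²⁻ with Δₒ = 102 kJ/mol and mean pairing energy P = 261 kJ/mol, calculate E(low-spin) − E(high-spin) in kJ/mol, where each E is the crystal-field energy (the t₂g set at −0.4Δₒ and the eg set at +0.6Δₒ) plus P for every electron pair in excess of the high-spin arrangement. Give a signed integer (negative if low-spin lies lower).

Ligand charges: 2×(+0) from NH₃ and 4×(-1) from I⁻ sum to -4; with overall charge -2, Fe is +2.
Fe²⁺: group 8, so d-count = 8 − 2 = 6.
High-spin d⁶ fills as t₂g⁴ eg² with CFSE 4(−0.4) + 2(+0.6) = -0.4Δₒ = -41 kJ/mol.
For low-spin the configuration is t₂g⁶ eg⁰: orbital energy -2.4 × 102 = -245 kJ/mol, and 2 additional pairs relative to high-spin add 522 kJ/mol, giving 277 kJ/mol.
Thus E(LS) − E(HS) = 318 kJ/mol.

318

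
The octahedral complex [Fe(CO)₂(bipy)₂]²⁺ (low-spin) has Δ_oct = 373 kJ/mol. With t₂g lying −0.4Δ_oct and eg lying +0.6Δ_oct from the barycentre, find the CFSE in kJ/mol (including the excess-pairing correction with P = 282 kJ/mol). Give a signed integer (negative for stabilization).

-331

Ligand charges: 2×(+0) from CO and 2×(+0) from bipy sum to +0; with overall charge +2, Fe is +2.
Group 8 minus oxidation state +2 gives a d⁶ configuration for Fe²⁺.
Configuration: t₂g⁶ eg⁰.
Orbital CFSE = 6(-0.4) + 0(0.6) = -2.4Δ_oct = -2.4 × 373 = -895 kJ/mol.
Relative to high-spin t₂g⁴ eg² (1 paired), the low-spin configuration has 2 additional pairs, contributing +2 × 282 = +564 kJ/mol.
Net CFSE = -895 + 564 = -331 kJ/mol.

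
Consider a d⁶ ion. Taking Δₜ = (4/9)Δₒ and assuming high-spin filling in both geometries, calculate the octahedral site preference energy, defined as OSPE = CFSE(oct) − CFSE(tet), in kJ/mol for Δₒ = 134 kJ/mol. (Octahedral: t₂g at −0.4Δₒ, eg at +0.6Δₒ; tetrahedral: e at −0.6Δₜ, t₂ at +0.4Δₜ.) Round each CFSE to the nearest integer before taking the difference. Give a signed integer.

-18

In an octahedral site d⁶ (HS) is t2g^4 e_g^2, giving CFSE(oct) = -0.4Δₒ = -54 kJ/mol.
In a tetrahedral site the filling is e^3 t2^3: CFSE(tet) = -0.6Δₜ = -0.6 × (4/9)(134) = -36 kJ/mol.
OSPE = CFSE(oct) − CFSE(tet) = -54 − (-36) = -18 kJ/mol.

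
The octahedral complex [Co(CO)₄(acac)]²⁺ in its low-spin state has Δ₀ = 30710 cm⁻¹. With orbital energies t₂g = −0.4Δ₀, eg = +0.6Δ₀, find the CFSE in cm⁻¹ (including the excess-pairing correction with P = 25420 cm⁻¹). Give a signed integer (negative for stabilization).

Ligand charges: 4×(+0) from CO and 1×(-1) from acac⁻ sum to -1; with overall charge +2, Co is +3.
Co is in group 9, so Co³⁺ is d⁶ (9 − 3 = 6).
The d⁶ electrons fill as t₂g⁶ eg⁰.
CFSE(orbital) = 6×(-0.4Δ₀) + 0×(0.6Δ₀) = -2.4Δ₀; with Δ₀ = 30710 cm⁻¹ that is -73704 cm⁻¹.
Relative to high-spin t₂g⁴ eg² (1 paired), the low-spin configuration has 2 additional pairs, contributing +2 × 25420 = +50840 cm⁻¹.
Combining: -73704 + 50840 = -22864 cm⁻¹.

-22864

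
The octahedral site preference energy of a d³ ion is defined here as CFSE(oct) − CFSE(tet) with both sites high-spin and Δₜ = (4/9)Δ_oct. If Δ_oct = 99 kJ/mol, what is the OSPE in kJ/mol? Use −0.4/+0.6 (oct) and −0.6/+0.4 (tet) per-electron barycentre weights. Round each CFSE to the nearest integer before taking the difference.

Octahedral high-spin t₂g³ eg⁰: CFSE = -1.2 × 99 = -119 kJ/mol.
Tetrahedral e² t₂¹ gives -0.8Δₜ = -0.8 × (4/9) × 99 = -35 kJ/mol.
OSPE = -119 − (-35) = -84 kJ/mol.

-84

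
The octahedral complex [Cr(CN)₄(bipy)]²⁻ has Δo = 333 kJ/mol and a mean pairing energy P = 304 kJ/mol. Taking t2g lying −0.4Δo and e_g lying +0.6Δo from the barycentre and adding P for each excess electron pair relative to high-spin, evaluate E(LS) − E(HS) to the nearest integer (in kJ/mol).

-29

Ligand charges: 4×(-1) from CN⁻ and 1×(+0) from bipy sum to -4; with overall charge -2, Cr is +2.
Cr sits in group 6; removing 2 electrons leaves Cr²⁺ with 6 − 2 = 4 d electrons.
In the high-spin limit (t2g^3 e_g^1) the orbital term is -0.6Δo = -200 kJ/mol, with no excess pairing.
Low-spin t2g^4 e_g^0 gives -1.6Δo = -533 kJ/mol, but forming 1 extra pair costs 1P = 304 kJ/mol, so E(LS) = -533 + 304 = -229 kJ/mol.
Thus E(LS) − E(HS) = -29 kJ/mol.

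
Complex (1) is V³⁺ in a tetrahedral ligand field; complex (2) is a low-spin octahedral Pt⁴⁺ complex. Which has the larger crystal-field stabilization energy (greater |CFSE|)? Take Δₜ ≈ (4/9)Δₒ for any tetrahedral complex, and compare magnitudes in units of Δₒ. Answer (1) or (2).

(1): V sits in group 5; removing 3 electrons leaves V³⁺ with 5 − 3 = 2 d electrons; Tetrahedral fields are weak (Δₜ ≈ 4/9 Δₒ), so electrons fill high-spin; e^2 t2^0, CFSE = -1.2Δₜ ≈ -0.53Δₒ.
(2): Group 10 minus oxidation state +4 gives a d⁶ configuration for Pt⁴⁺; t₂g⁶ eg⁰, CFSE = -2.4Δₒ.
So (2) has the larger |CFSE|.

(2)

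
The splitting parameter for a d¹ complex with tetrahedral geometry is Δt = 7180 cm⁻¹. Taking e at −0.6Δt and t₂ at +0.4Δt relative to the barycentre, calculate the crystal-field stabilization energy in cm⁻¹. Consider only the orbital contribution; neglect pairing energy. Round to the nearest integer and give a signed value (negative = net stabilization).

Tetrahedral fields are weak (Δₜ ≈ 4/9 Δₒ), so electrons fill high-spin.
Configuration: e¹ t₂⁰.
CFSE(orbital) = 1×(-0.6Δt) + 0×(0.4Δt) = -0.6Δt; with Δt = 7180 cm⁻¹ that is -4308 cm⁻¹.

-4308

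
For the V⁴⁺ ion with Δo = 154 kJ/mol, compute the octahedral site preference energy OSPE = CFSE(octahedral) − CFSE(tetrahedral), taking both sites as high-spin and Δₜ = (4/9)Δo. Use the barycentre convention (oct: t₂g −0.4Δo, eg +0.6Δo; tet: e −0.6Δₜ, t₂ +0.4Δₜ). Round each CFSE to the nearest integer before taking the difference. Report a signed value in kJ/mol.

V sits in group 5; removing 4 electrons leaves V⁴⁺ with 5 − 4 = 1 d electrons.
Octahedral high-spin t₂g¹ eg⁰: CFSE = -0.4 × 154 = -62 kJ/mol.
In a tetrahedral site the filling is e¹ t₂⁰: CFSE(tet) = -0.6Δₜ = -0.6 × (4/9)(154) = -41 kJ/mol.
Subtracting, OSPE = -62 − (-41) = -21 kJ/mol.

-21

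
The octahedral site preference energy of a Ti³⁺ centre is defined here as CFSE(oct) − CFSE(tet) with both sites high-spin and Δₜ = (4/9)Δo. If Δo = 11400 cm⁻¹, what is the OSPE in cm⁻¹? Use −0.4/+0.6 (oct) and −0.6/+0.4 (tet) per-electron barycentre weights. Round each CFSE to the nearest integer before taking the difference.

-1520

Group 4 minus oxidation state +3 gives a d¹ configuration for Ti³⁺.
Octahedral (high-spin): t2g^1 e_g^0, CFSE = 1(−0.4) + 0(+0.6) = -0.4Δo = -0.4 × 11400 = -4560 cm⁻¹.
In a tetrahedral site the filling is e^1 t2^0: CFSE(tet) = -0.6Δₜ = -0.6 × (4/9)(11400) = -3040 cm⁻¹.
OSPE = CFSE(oct) − CFSE(tet) = -4560 − (-3040) = -1520 cm⁻¹.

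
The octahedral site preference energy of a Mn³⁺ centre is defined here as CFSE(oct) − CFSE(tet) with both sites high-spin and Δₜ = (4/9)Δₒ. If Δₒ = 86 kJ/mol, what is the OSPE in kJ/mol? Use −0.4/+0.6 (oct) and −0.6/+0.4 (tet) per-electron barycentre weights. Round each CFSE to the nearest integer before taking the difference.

-37

Mn is in group 7, so Mn³⁺ is d⁴ (7 − 3 = 4).
Octahedral high-spin t2g^3 e_g^1: CFSE = -0.6 × 86 = -52 kJ/mol.
Tetrahedral: e^2 t2^2, CFSE = 2(−0.6) + 2(+0.4) = -0.4Δₜ = -0.4 × (4/9) × 86 = -15 kJ/mol.
OSPE = -52 − (-15) = -37 kJ/mol.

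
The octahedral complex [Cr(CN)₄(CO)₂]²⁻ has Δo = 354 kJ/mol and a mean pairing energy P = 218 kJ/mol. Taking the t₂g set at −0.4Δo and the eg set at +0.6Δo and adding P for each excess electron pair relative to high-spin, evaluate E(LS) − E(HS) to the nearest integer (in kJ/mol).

-136

Ligand charges: 4×(-1) from CN⁻ and 2×(+0) from CO sum to -4; with overall charge -2, Cr is +2.
Group 6 minus oxidation state +2 gives a d⁴ configuration for Cr²⁺.
High-spin: t₂g³ eg¹, CFSE = -0.6Δo = -212 kJ/mol.
Low-spin: t₂g⁴ eg⁰, orbital CFSE = -1.6Δo = -566 kJ/mol; plus 1 excess pair × P = +218 kJ/mol; total -348 kJ/mol.
The difference is -348 − (-212) = -136 kJ/mol, so low-spin lies lower.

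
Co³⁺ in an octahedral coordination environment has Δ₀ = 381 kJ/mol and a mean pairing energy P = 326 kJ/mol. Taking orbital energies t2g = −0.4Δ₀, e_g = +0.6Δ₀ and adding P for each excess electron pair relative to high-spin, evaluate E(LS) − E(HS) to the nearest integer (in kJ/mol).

Group 9 minus oxidation state +3 gives a d⁶ configuration for Co³⁺.
High-spin d⁶ fills as t2g^4 e_g^2 with CFSE 4(−0.4) + 2(+0.6) = -0.4Δ₀ = -152 kJ/mol.
For low-spin the configuration is t2g^6 e_g^0: orbital energy -2.4 × 381 = -914 kJ/mol, and 2 additional pairs relative to high-spin add 652 kJ/mol, giving -262 kJ/mol.
Thus E(LS) − E(HS) = -110 kJ/mol.

-110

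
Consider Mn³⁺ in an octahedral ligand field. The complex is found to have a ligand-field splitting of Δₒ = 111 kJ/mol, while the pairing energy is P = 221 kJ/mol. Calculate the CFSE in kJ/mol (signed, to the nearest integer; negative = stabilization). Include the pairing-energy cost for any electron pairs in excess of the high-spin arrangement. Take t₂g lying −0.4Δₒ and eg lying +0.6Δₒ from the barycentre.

Group 7 minus oxidation state +3 gives a d⁴ configuration for Mn³⁺.
Since Δₒ = 111 kJ/mol < P = 221 kJ/mol, the complex adopts the high-spin configuration.
Filling d⁴ accordingly: t₂g³ eg¹.
Orbital CFSE = -0.6Δₒ = -0.6 × 111 = -67 kJ/mol.
High-spin has no excess pairs, so no pairing correction applies.

-67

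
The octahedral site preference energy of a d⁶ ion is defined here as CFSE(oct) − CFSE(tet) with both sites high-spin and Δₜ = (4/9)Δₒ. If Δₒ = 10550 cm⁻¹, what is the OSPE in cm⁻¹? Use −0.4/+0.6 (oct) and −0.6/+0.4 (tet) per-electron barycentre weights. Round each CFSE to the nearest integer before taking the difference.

Octahedral high-spin t₂g⁴ eg²: CFSE = -0.4 × 10550 = -4220 cm⁻¹.
Tetrahedral: e³ t₂³, CFSE = 3(−0.6) + 3(+0.4) = -0.6Δₜ = -0.6 × (4/9) × 10550 = -2813 cm⁻¹.
Subtracting, OSPE = -4220 − (-2813) = -1407 cm⁻¹.

-1407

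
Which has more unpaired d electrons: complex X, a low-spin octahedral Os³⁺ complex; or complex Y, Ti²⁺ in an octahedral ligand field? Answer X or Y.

X: Group 8 minus oxidation state +3 gives a d⁵ configuration for Os³⁺; t₂g⁵ eg⁰ → 1 unpaired.
Y: Ti²⁺: group 4, so d-count = 4 − 2 = 2; For octahedral d² the high- and low-spin configurations coincide; t₂g² eg⁰ → 2 unpaired.
So Y has more unpaired electrons.

Y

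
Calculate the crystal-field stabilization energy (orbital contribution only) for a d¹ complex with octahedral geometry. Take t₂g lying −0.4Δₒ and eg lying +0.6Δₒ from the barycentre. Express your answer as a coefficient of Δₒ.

Configuration: t₂g¹ eg⁰.
CFSE = 1(-0.4Δₒ) + 0(0.6Δₒ) = -0.4Δₒ + 0.0Δₒ = -0.4Δₒ.

-0.4 Δₒ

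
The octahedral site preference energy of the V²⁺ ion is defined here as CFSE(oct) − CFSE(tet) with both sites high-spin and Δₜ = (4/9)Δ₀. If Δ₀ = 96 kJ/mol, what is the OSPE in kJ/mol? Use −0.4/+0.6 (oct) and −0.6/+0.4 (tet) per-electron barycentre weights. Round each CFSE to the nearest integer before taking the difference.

-81

Group 5 minus oxidation state +2 gives a d³ configuration for V²⁺.
In an octahedral site d³ (HS) is t2g^3 e_g^0, giving CFSE(oct) = -1.2Δ₀ = -115 kJ/mol.
Tetrahedral e^2 t2^1 gives -0.8Δₜ = -0.8 × (4/9) × 96 = -34 kJ/mol.
OSPE = -115 − (-34) = -81 kJ/mol.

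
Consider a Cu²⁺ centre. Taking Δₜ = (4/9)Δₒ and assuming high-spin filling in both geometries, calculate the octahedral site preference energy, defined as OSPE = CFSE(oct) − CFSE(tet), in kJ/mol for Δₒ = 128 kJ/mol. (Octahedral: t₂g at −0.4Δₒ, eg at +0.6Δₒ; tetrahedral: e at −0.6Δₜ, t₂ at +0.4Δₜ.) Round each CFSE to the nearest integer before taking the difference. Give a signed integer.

Cu is in group 11, so Cu²⁺ is d⁹ (11 − 2 = 9).
Octahedral (high-spin): t2g^6 e_g^3, CFSE = 6(−0.4) + 3(+0.6) = -0.6Δₒ = -0.6 × 128 = -77 kJ/mol.
Tetrahedral: e^4 t2^5, CFSE = 4(−0.6) + 5(+0.4) = -0.4Δₜ = -0.4 × (4/9) × 128 = -23 kJ/mol.
Subtracting, OSPE = -77 − (-23) = -54 kJ/mol.

-54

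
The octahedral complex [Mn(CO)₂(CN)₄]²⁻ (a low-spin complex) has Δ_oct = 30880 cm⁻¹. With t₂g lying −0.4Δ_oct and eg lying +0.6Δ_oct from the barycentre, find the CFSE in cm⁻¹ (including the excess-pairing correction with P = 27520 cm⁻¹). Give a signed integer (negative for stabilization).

Ligand charges: 2×(+0) from CO and 4×(-1) from CN⁻ sum to -4; with overall charge -2, Mn is +2.
Mn²⁺: group 7, so d-count = 7 − 2 = 5.
The d⁵ electrons fill as t₂g⁵ eg⁰.
The orbital stabilization is -2.0Δ_oct = -2.0 × 30880 = -61760 cm⁻¹.
Relative to high-spin t₂g³ eg² (0 paired), the low-spin configuration has 2 additional pairs, contributing +2 × 27520 = +55040 cm⁻¹.
Combining: -61760 + 55040 = -6720 cm⁻¹.

-6720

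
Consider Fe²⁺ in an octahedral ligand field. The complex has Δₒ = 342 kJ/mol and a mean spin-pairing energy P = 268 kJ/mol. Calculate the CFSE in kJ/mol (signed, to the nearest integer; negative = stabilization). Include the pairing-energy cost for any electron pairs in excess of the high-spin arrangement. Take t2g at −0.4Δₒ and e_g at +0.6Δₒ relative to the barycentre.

-285

Fe²⁺: group 8, so d-count = 8 − 2 = 6.
Since Δₒ = 342 kJ/mol > P = 268 kJ/mol, the complex adopts the low-spin configuration.
That gives t2g^6 e_g^0.
Orbital CFSE = -2.4Δₒ = -2.4 × 342 = -821 kJ/mol.
Excess pairs vs high-spin: 3 − 1 = 2; pairing cost = +536 kJ/mol.
Net CFSE = -821 + 536 = -285 kJ/mol.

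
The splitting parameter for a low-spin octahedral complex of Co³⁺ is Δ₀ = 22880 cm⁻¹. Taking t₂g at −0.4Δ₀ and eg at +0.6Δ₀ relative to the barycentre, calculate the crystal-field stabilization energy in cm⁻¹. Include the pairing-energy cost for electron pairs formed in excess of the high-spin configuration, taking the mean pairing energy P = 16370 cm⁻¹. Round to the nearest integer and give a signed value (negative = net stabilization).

-22172

Co is in group 9, so Co³⁺ is d⁶ (9 − 3 = 6).
Configuration: t₂g⁶ eg⁰.
Orbital CFSE = 6(-0.4) + 0(0.6) = -2.4Δ₀ = -2.4 × 22880 = -54912 cm⁻¹.
Pairing penalty: 3 pairs vs 1 in the high-spin reference → 2 extra × P = 32740 cm⁻¹.
Net CFSE = -54912 + 32740 = -22172 cm⁻¹.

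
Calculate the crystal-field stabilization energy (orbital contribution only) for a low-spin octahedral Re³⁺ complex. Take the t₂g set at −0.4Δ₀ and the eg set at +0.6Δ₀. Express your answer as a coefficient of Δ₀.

Re³⁺: group 7, so d-count = 7 − 3 = 4.
Configuration: t₂g⁴ eg⁰.
CFSE = 4(-0.4Δ₀) + 0(0.6Δ₀) = -1.6Δ₀ + 0.0Δ₀ = -1.6Δ₀.

-1.6 Δ₀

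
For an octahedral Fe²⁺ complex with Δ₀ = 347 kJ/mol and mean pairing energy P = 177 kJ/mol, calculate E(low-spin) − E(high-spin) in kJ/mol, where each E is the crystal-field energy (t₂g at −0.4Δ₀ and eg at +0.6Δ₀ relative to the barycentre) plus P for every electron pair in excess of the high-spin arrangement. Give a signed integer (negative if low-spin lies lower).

Fe sits in group 8; removing 2 electrons leaves Fe²⁺ with 8 − 2 = 6 d electrons.
High-spin d⁶ fills as t₂g⁴ eg² with CFSE 4(−0.4) + 2(+0.6) = -0.4Δ₀ = -139 kJ/mol.
Low-spin t₂g⁶ eg⁰ gives -2.4Δ₀ = -833 kJ/mol, but forming 2 extra pairs costs 2P = 354 kJ/mol, so E(LS) = -833 + 354 = -479 kJ/mol.
The difference is -479 − (-139) = -340 kJ/mol, so low-spin lies lower.

-340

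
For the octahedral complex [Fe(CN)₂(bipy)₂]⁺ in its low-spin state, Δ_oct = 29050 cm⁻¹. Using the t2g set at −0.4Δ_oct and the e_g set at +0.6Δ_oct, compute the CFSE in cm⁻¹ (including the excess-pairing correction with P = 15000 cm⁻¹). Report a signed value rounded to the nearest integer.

Ligand charges: 2×(-1) from CN⁻ and 2×(+0) from bipy sum to -2; with overall charge +1, Fe is +3.
Fe is in group 8, so Fe³⁺ is d⁵ (8 − 3 = 5).
The d⁵ electrons fill as t2g^5 e_g^0.
CFSE(orbital) = 5×(-0.4Δ_oct) + 0×(0.6Δ_oct) = -2.0Δ_oct; with Δ_oct = 29050 cm⁻¹ that is -58100 cm⁻¹.
Pairing penalty: 2 pairs vs 0 in the high-spin reference → 2 extra × P = 30000 cm⁻¹.
Overall CFSE = -58100 + 30000 = -28100 cm⁻¹.

-28100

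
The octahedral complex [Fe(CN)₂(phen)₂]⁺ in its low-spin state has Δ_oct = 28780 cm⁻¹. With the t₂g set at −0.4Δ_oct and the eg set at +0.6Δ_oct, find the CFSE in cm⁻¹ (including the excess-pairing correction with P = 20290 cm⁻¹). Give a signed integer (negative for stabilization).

Ligand charges: 2×(-1) from CN⁻ and 2×(+0) from phen sum to -2; with overall charge +1, Fe is +3.
Group 8 minus oxidation state +3 gives a d⁵ configuration for Fe³⁺.
Electron filling gives t₂g⁵ eg⁰.
CFSE(orbital) = 5×(-0.4Δ_oct) + 0×(0.6Δ_oct) = -2.0Δ_oct; with Δ_oct = 28780 cm⁻¹ that is -57560 cm⁻¹.
Pairing penalty: 2 pairs vs 0 in the high-spin reference → 2 extra × P = 40580 cm⁻¹.
Combining: -57560 + 40580 = -16980 cm⁻¹.

-16980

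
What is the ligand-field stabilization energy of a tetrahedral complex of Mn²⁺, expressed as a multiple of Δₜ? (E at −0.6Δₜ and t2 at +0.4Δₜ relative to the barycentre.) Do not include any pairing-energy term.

Mn²⁺: group 7, so d-count = 7 − 2 = 5.
Tetrahedral splitting is small, so the complex is high-spin.
Configuration: e^2 t2^3.
CFSE = 2(-0.6Δₜ) + 3(0.4Δₜ) = -1.2Δₜ + 1.2Δₜ = 0.0Δₜ.

0.0 Δₜ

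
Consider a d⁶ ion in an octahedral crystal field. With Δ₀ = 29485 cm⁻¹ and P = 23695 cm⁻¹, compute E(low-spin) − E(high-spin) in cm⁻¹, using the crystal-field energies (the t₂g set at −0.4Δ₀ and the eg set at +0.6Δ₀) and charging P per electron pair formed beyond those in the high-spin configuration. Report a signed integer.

-11580

In the high-spin limit (t₂g⁴ eg²) the orbital term is -0.4Δ₀ = -11794 cm⁻¹, with no excess pairing.
Low-spin: t₂g⁶ eg⁰, orbital CFSE = -2.4Δ₀ = -70764 cm⁻¹; plus 2 excess pairs × P = +47390 cm⁻¹; total -23374 cm⁻¹.
E(LS) − E(HS) = -23374 − (-11794) = -11580 cm⁻¹.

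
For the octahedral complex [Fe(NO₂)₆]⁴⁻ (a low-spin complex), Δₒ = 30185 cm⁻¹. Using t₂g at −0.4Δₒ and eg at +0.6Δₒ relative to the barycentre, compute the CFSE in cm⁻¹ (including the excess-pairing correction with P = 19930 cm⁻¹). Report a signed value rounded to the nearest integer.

-32584

Each NO₂⁻ contributes -1; 6 × (-1) = -6. With overall charge -4, Fe is in the +2 oxidation state.
Fe sits in group 8; removing 2 electrons leaves Fe²⁺ with 8 − 2 = 6 d electrons.
Configuration: t₂g⁶ eg⁰.
CFSE(orbital) = 6×(-0.4Δₒ) + 0×(0.6Δₒ) = -2.4Δₒ; with Δₒ = 30185 cm⁻¹ that is -72444 cm⁻¹.
Relative to high-spin t₂g⁴ eg² (1 paired), the low-spin configuration has 2 additional pairs, contributing +2 × 19930 = +39860 cm⁻¹.
Combining: -72444 + 39860 = -32584 cm⁻¹.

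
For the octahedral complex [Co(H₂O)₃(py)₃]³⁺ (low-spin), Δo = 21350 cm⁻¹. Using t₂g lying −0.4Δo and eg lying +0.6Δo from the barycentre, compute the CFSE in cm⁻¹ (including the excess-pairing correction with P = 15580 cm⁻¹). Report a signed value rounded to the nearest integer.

-20080

Ligand charges: 3×(+0) from H₂O and 3×(+0) from py sum to +0; with overall charge +3, Co is +3.
Co³⁺: group 9, so d-count = 9 − 3 = 6.
The d⁶ electrons fill as t₂g⁶ eg⁰.
The orbital stabilization is -2.4Δo = -2.4 × 21350 = -51240 cm⁻¹.
Pairing penalty: 3 pairs vs 1 in the high-spin reference → 2 extra × P = 31160 cm⁻¹.
Net CFSE = -51240 + 31160 = -20080 cm⁻¹.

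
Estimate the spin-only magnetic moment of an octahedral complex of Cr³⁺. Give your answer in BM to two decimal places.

3.87 BM

Group 6 minus oxidation state +3 gives a d³ configuration for Cr³⁺.
Configuration: t₂g³ eg⁰ → 3 unpaired electrons.
μ(spin-only) = √[3(3+2)] = √15 ≈ 3.87 BM.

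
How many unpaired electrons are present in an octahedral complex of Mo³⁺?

Mo is in group 6, so Mo³⁺ is d³ (6 − 3 = 3).
Configuration: t₂g³ eg⁰, giving 3 unpaired electrons.

3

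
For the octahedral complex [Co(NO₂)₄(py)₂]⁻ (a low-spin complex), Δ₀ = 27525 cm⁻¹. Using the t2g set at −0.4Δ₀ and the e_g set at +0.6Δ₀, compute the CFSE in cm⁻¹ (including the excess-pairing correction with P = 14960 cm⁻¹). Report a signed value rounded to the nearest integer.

Ligand charges: 4×(-1) from NO₂⁻ and 2×(+0) from py sum to -4; with overall charge -1, Co is +3.
Group 9 minus oxidation state +3 gives a d⁶ configuration for Co³⁺.
Electron filling gives t2g^6 e_g^0.
The orbital stabilization is -2.4Δ₀ = -2.4 × 27525 = -66060 cm⁻¹.
Relative to high-spin t2g^4 e_g^2 (1 paired), the low-spin configuration has 2 additional pairs, contributing +2 × 14960 = +29920 cm⁻¹.
Net CFSE = -66060 + 29920 = -36140 cm⁻¹.

-36140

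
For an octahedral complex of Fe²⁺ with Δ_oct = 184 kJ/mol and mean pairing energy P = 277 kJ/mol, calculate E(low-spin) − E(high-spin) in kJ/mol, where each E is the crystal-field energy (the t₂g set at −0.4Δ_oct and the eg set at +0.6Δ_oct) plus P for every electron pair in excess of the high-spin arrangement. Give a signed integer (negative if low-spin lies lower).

Group 8 minus oxidation state +2 gives a d⁶ configuration for Fe²⁺.
High-spin: t₂g⁴ eg², CFSE = -0.4Δ_oct = -74 kJ/mol.
For low-spin the configuration is t₂g⁶ eg⁰: orbital energy -2.4 × 184 = -442 kJ/mol, and 2 additional pairs relative to high-spin add 554 kJ/mol, giving 112 kJ/mol.
The difference is 112 − (-74) = 186 kJ/mol, so high-spin lies lower.

186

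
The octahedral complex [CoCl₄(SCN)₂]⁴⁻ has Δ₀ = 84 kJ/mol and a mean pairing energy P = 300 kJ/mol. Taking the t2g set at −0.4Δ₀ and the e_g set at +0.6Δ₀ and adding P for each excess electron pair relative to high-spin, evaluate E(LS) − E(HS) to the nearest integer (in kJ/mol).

216

Ligand charges: 4×(-1) from Cl⁻ and 2×(-1) from SCN⁻ sum to -6; with overall charge -4, Co is +2.
Co sits in group 9; removing 2 electrons leaves Co²⁺ with 9 − 2 = 7 d electrons.
In the high-spin limit (t2g^5 e_g^2) the orbital term is -0.8Δ₀ = -67 kJ/mol, with no excess pairing.
Low-spin: t2g^6 e_g^1, orbital CFSE = -1.8Δ₀ = -151 kJ/mol; plus 1 excess pair × P = +300 kJ/mol; total 149 kJ/mol.
The difference is 149 − (-67) = 216 kJ/mol, so high-spin lies lower.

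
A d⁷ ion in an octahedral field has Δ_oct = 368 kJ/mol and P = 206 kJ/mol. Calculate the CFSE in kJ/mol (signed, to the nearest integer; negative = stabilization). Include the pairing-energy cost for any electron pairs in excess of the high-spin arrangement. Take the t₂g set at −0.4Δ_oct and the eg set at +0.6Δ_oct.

With Δ_oct > P the complex is low-spin.
Configuration: t₂g⁶ eg¹.
Orbital CFSE = -1.8Δ_oct = -1.8 × 368 = -662 kJ/mol.
Excess pairs vs high-spin: 3 − 2 = 1; pairing cost = +206 kJ/mol.
Net CFSE = -662 + 206 = -456 kJ/mol.

-456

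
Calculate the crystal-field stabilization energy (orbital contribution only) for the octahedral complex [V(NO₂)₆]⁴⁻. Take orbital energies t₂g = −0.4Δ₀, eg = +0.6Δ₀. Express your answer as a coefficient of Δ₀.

Each NO₂⁻ contributes -1; 6 × (-1) = -6. With overall charge -4, V is in the +2 oxidation state.
V²⁺: group 5, so d-count = 5 − 2 = 3.
For octahedral d³ the high- and low-spin configurations coincide.
Configuration: t₂g³ eg⁰.
CFSE = 3(-0.4Δ₀) + 0(0.6Δ₀) = -1.2Δ₀ + 0.0Δ₀ = -1.2Δ₀.

-1.2 Δ₀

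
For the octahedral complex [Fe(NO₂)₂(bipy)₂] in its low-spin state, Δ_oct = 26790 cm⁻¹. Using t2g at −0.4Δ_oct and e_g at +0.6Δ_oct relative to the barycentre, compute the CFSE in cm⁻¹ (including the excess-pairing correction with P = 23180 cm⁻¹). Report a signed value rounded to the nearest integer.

Ligand charges: 2×(-1) from NO₂⁻ and 2×(+0) from bipy sum to -2; with overall charge +0, Fe is +2.
Fe is in group 8, so Fe²⁺ is d⁶ (8 − 2 = 6).
The d⁶ electrons fill as t2g^6 e_g^0.
The orbital stabilization is -2.4Δ_oct = -2.4 × 26790 = -64296 cm⁻¹.
Pairing penalty: 3 pairs vs 1 in the high-spin reference → 2 extra × P = 46360 cm⁻¹.
Net CFSE = -64296 + 46360 = -17936 cm⁻¹.

-17936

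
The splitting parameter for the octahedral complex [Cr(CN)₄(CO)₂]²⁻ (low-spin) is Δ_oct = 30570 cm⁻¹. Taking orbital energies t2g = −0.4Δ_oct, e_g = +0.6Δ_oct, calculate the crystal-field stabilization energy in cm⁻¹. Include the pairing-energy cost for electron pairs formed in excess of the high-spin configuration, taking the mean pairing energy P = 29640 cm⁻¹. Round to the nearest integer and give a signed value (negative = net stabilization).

-19272

Ligand charges: 4×(-1) from CN⁻ and 2×(+0) from CO sum to -4; with overall charge -2, Cr is +2.
Cr is in group 6, so Cr²⁺ is d⁴ (6 − 2 = 4).
Electron filling gives t2g^4 e_g^0.
The orbital stabilization is -1.6Δ_oct = -1.6 × 30570 = -48912 cm⁻¹.
Pairing penalty: 1 pair vs 0 in the high-spin reference → 1 extra × P = 29640 cm⁻¹.
Overall CFSE = -48912 + 29640 = -19272 cm⁻¹.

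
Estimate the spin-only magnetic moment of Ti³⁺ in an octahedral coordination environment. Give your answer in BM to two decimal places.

1.73 BM

Ti sits in group 4; removing 3 electrons leaves Ti³⁺ with 4 − 3 = 1 d electrons.
Configuration: t₂g¹ eg⁰ → 1 unpaired electron.
μ(spin-only) = √[1(1+2)] = √3 ≈ 1.73 BM.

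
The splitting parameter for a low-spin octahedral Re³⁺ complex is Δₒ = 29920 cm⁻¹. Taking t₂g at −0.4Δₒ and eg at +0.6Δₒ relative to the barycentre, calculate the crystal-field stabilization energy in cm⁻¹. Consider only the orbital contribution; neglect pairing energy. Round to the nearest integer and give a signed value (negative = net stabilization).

Group 7 minus oxidation state +3 gives a d⁴ configuration for Re³⁺.
Electron filling gives t₂g⁴ eg⁰.
Orbital CFSE = 4(-0.4) + 0(0.6) = -1.6Δₒ = -1.6 × 29920 = -47872 cm⁻¹.

-47872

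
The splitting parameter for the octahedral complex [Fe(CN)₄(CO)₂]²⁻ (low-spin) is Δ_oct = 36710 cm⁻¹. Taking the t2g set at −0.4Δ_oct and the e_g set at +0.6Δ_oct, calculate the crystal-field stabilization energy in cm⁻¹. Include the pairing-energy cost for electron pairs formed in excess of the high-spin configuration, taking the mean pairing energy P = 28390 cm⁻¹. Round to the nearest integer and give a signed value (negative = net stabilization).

Ligand charges: 4×(-1) from CN⁻ and 2×(+0) from CO sum to -4; with overall charge -2, Fe is +2.
Fe is in group 8, so Fe²⁺ is d⁶ (8 − 2 = 6).
Electron filling gives t2g^6 e_g^0.
CFSE(orbital) = 6×(-0.4Δ_oct) + 0×(0.6Δ_oct) = -2.4Δ_oct; with Δ_oct = 36710 cm⁻¹ that is -88104 cm⁻¹.
Pairing penalty: 3 pairs vs 1 in the high-spin reference → 2 extra × P = 56780 cm⁻¹.
Combining: -88104 + 56780 = -31324 cm⁻¹.

-31324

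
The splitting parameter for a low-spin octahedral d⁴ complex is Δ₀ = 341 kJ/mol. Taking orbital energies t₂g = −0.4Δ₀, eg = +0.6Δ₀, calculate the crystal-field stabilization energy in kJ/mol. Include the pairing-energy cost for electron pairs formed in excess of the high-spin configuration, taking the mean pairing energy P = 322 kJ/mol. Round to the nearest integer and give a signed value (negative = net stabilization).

The d⁴ electrons fill as t₂g⁴ eg⁰.
The orbital stabilization is -1.6Δ₀ = -1.6 × 341 = -546 kJ/mol.
Relative to high-spin t₂g³ eg¹ (0 paired), the low-spin configuration has 1 additional pair, contributing +1 × 322 = +322 kJ/mol.
Overall CFSE = -546 + 322 = -224 kJ/mol.

-224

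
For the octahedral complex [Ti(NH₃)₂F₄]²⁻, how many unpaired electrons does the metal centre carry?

Ligand charges: 2×(+0) from NH₃ and 4×(-1) from F⁻ sum to -4; with overall charge -2, Ti is +2.
Group 4 minus oxidation state +2 gives a d² configuration for Ti²⁺.
Configuration: t₂g² eg⁰, giving 2 unpaired electrons.

2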